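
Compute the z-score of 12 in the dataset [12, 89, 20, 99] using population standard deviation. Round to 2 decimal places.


Mean = (12 + 89 + 20 + 99) / 4 = 55.0
Variance = sum((x_i - mean)^2) / n = 1541.5
Std = sqrt(1541.5) = 39.2619
Z = (x - mean) / std
= (12 - 55.0) / 39.2619
= -43.0 / 39.2619
= -1.10

-1.10


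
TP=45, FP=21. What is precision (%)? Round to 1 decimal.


Precision = TP / (TP + FP) * 100
= 45 / (45 + 21)
= 45 / 66
= 0.6818
= 68.2%

68.2


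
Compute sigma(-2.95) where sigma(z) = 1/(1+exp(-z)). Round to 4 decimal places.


sigmoid(z) = 1 / (1 + exp(-z))
exp(-(-2.95)) = exp(2.95) = 19.106
1 + 19.106 = 20.106
1 / 20.106 = 0.0497

0.0497


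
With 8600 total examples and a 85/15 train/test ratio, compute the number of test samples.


Train samples = 8600 * 85% = 7310
Test samples = 8600 - 7310
= 1290

1290


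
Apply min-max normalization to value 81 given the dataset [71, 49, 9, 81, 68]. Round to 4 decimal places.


Min = 9, Max = 81
Range = 81 - 9 = 72
Scaled = (x - min) / (max - min)
= (81 - 9) / 72
= 72 / 72
= 1.0000

1.0000


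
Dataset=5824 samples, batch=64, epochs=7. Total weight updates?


Iterations per epoch = 5824 / 64 = 91
Total updates = iterations_per_epoch * epochs
= 91 * 7
= 637

637


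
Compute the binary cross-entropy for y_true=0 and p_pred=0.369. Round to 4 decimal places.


For y=0: Loss = -log(1-p)
= -log(1 - 0.369)
= -log(0.631)
= -(-0.4604)
= 0.4604

0.4604


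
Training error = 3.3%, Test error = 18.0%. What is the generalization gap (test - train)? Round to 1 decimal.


Generalization gap = test_error - train_error
= 18.0 - 3.3
= 14.7%
A large gap suggests overfitting.

14.7


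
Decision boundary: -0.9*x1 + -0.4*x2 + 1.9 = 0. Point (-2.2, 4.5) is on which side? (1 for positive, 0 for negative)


Compute -0.9 * -2.2 + -0.4 * 4.5 + 1.9
= 1.98 + -1.8 + 1.9
= 2.08
Since 2.08 >= 0, the point is on the positive side.

1


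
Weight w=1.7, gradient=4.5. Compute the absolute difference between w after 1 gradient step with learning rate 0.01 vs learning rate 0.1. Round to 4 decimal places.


With lr=0.01: w_new = 1.7 - 0.01 * 4.5 = 1.655
With lr=0.1: w_new = 1.7 - 0.1 * 4.5 = 1.25
Absolute difference = |1.655 - 1.25|
= 0.4050

0.4050


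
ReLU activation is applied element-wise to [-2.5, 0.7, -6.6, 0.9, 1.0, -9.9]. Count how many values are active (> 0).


ReLU(x) = max(0, x) for each element:
ReLU(-2.5) = 0
ReLU(0.7) = 0.7
ReLU(-6.6) = 0
ReLU(0.9) = 0.9
ReLU(1.0) = 1.0
ReLU(-9.9) = 0
Active neurons (>0): 3

3


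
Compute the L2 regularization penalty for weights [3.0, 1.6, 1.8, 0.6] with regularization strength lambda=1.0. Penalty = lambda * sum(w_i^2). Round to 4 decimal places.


Squaring each weight:
3.0^2 = 9.0
1.6^2 = 2.56
1.8^2 = 3.24
0.6^2 = 0.36
Sum of squares = 15.16
Penalty = 1.0 * 15.16 = 15.1600

15.1600


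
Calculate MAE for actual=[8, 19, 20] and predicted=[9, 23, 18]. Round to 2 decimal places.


Absolute errors: [1, 4, 2]
Sum of absolute errors = 7
MAE = 7 / 3 = 2.33

2.33


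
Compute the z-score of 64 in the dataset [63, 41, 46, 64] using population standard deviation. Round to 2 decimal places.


Mean = (63 + 41 + 46 + 64) / 4 = 53.5
Variance = sum((x_i - mean)^2) / n = 103.25
Std = sqrt(103.25) = 10.1612
Z = (x - mean) / std
= (64 - 53.5) / 10.1612
= 10.5 / 10.1612
= 1.03

1.03


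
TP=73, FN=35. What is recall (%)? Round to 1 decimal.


Recall = TP / (TP + FN) * 100
= 73 / (73 + 35)
= 73 / 108
= 0.6759
= 67.6%

67.6


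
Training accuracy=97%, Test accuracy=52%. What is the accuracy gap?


Gap = train_accuracy - test_accuracy
= 97 - 52
= 45%
This large gap strongly indicates overfitting.

45


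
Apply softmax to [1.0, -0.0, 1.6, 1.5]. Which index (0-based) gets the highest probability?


Softmax is a monotonic transformation, so it preserves the argmax.
We need to find the index of the maximum logit.
Index 0: 1.0
Index 1: -0.0
Index 2: 1.6
Index 3: 1.5
Maximum logit = 1.6 at index 2

2


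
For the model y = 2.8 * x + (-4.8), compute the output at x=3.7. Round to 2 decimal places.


y = 2.8 * 3.7 + (-4.8)
= 10.36 + (-4.8)
= 5.56

5.56


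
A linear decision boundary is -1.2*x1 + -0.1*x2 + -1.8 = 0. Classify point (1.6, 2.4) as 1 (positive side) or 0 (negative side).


Compute -1.2 * 1.6 + -0.1 * 2.4 + -1.8
= -1.92 + -0.24 + -1.8
= -3.96
Since -3.96 < 0, the point is on the negative side.

0


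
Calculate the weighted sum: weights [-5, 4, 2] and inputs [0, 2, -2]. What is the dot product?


Element-wise products:
-5 * 0 = 0
4 * 2 = 8
2 * -2 = -4
Sum = 0 + 8 + -4
= 4

4


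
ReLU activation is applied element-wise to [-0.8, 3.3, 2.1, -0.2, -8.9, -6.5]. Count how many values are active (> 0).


ReLU(x) = max(0, x) for each element:
ReLU(-0.8) = 0
ReLU(3.3) = 3.3
ReLU(2.1) = 2.1
ReLU(-0.2) = 0
ReLU(-8.9) = 0
ReLU(-6.5) = 0
Active neurons (>0): 2

2


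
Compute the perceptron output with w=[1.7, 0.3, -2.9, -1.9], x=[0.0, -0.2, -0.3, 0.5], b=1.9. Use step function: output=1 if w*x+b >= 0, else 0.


z = w . x + b
= 1.7*0.0 + 0.3*-0.2 + -2.9*-0.3 + -1.9*0.5 + 1.9
= 0.0 + -0.06 + 0.87 + -0.95 + 1.9
= -0.14 + 1.9
= 1.76
Since z = 1.76 >= 0, output = 1

1


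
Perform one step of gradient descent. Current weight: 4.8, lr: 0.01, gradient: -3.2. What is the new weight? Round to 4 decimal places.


w_new = w_old - lr * gradient
= 4.8 - 0.01 * -3.2
= 4.8 - (-0.032)
= 4.8320

4.8320


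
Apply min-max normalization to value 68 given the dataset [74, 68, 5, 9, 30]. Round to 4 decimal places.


Min = 5, Max = 74
Range = 74 - 5 = 69
Scaled = (x - min) / (max - min)
= (68 - 5) / 69
= 63 / 69
= 0.9130

0.9130


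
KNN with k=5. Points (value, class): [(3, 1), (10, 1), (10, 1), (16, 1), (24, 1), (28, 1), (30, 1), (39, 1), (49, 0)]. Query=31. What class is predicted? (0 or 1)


Distances from query 31:
Point 30 (class 1): distance = 1
Point 28 (class 1): distance = 3
Point 24 (class 1): distance = 7
Point 39 (class 1): distance = 8
Point 16 (class 1): distance = 15
K=5 nearest neighbors: classes = [1, 1, 1, 1, 1]
Votes for class 1: 5 / 5
Majority vote => class 1

1


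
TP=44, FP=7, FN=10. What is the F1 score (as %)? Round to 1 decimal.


Precision = TP / (TP + FP) = 44 / 51 = 0.8627
Recall = TP / (TP + FN) = 44 / 54 = 0.8148
F1 = 2 * P * R / (P + R)
= 2 * 0.8627 * 0.8148 / (0.8627 + 0.8148)
= 1.406 / 1.6776
= 0.8381
As percentage: 83.8%

83.8


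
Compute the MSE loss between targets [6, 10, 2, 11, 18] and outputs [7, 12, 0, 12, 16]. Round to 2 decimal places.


Differences: [-1, -2, 2, -1, 2]
Squared errors: [1, 4, 4, 1, 4]
Sum of squared errors = 14
MSE = 14 / 5 = 2.80

2.80


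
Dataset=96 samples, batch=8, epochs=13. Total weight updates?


Iterations per epoch = 96 / 8 = 12
Total updates = iterations_per_epoch * epochs
= 12 * 13
= 156

156


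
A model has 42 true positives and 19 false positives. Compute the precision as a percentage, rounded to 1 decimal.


Precision = TP / (TP + FP) * 100
= 42 / (42 + 19)
= 42 / 61
= 0.6885
= 68.9%

68.9


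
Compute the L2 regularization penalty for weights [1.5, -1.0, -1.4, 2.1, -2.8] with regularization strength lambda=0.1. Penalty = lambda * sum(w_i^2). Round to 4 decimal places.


Squaring each weight:
1.5^2 = 2.25
(-1.0)^2 = 1.0
(-1.4)^2 = 1.96
2.1^2 = 4.41
(-2.8)^2 = 7.84
Sum of squares = 17.46
Penalty = 0.1 * 17.46 = 1.7460

1.7460


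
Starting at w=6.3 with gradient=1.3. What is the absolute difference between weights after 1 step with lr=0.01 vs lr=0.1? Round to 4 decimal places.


With lr=0.01: w_new = 6.3 - 0.01 * 1.3 = 6.287
With lr=0.1: w_new = 6.3 - 0.1 * 1.3 = 6.17
Absolute difference = |6.287 - 6.17|
= 0.1170

0.1170


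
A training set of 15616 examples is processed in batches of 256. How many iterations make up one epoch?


Iterations per epoch = dataset_size / batch_size
= 15616 / 256
= 61

61


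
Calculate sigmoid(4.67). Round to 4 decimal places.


sigmoid(z) = 1 / (1 + exp(-z))
exp(-(4.67)) = exp(-4.67) = 0.0094
1 + 0.0094 = 1.0094
1 / 1.0094 = 0.9907

0.9907


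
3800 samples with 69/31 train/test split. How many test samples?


Train samples = 3800 * 69% = 2622
Test samples = 3800 - 2622
= 1178

1178


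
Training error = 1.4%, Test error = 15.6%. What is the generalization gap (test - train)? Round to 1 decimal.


Generalization gap = test_error - train_error
= 15.6 - 1.4
= 14.2%
A large gap suggests overfitting.

14.2


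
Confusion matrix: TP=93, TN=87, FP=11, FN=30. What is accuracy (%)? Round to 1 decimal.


Accuracy = (TP + TN) / (TP + TN + FP + FN) * 100
= (93 + 87) / (93 + 87 + 11 + 30)
= 180 / 221
= 0.8145
= 81.4%

81.4


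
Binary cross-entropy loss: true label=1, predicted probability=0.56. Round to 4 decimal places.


For y=1: Loss = -log(p)
= -log(0.56)
= -(-0.5798)
= 0.5798

0.5798


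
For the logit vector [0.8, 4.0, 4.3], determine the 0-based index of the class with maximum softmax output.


Softmax is a monotonic transformation, so it preserves the argmax.
We need to find the index of the maximum logit.
Index 0: 0.8
Index 1: 4.0
Index 2: 4.3
Maximum logit = 4.3 at index 2

2


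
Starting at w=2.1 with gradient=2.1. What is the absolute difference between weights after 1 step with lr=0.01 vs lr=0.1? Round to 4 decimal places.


With lr=0.01: w_new = 2.1 - 0.01 * 2.1 = 2.079
With lr=0.1: w_new = 2.1 - 0.1 * 2.1 = 1.89
Absolute difference = |2.079 - 1.89|
= 0.1890

0.1890


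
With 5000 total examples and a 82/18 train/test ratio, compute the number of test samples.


Train samples = 5000 * 82% = 4100
Test samples = 5000 - 4100
= 900

900


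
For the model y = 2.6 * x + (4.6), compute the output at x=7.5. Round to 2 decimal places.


y = 2.6 * 7.5 + (4.6)
= 19.5 + (4.6)
= 24.10

24.10


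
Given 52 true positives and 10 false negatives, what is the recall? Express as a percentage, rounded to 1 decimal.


Recall = TP / (TP + FN) * 100
= 52 / (52 + 10)
= 52 / 62
= 0.8387
= 83.9%

83.9


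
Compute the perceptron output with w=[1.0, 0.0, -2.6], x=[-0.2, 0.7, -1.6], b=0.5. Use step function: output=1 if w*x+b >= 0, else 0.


z = w . x + b
= 1.0*-0.2 + 0.0*0.7 + -2.6*-1.6 + 0.5
= -0.2 + 0.0 + 4.16 + 0.5
= 3.96 + 0.5
= 4.46
Since z = 4.46 >= 0, output = 1

1


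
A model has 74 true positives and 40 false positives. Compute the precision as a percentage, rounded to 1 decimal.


Precision = TP / (TP + FP) * 100
= 74 / (74 + 40)
= 74 / 114
= 0.6491
= 64.9%

64.9


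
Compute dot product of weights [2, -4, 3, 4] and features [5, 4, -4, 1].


Element-wise products:
2 * 5 = 10
-4 * 4 = -16
3 * -4 = -12
4 * 1 = 4
Sum = 10 + -16 + -12 + 4
= -14

-14


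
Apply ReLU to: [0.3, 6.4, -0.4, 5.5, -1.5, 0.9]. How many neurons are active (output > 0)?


ReLU(x) = max(0, x) for each element:
ReLU(0.3) = 0.3
ReLU(6.4) = 6.4
ReLU(-0.4) = 0
ReLU(5.5) = 5.5
ReLU(-1.5) = 0
ReLU(0.9) = 0.9
Active neurons (>0): 4

4


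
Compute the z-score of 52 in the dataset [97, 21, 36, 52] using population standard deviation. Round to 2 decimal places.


Mean = (97 + 21 + 36 + 52) / 4 = 51.5
Variance = sum((x_i - mean)^2) / n = 810.25
Std = sqrt(810.25) = 28.4649
Z = (x - mean) / std
= (52 - 51.5) / 28.4649
= 0.5 / 28.4649
= 0.02

0.02


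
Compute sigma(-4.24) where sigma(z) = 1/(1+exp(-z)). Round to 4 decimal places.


sigmoid(z) = 1 / (1 + exp(-z))
exp(-(-4.24)) = exp(4.24) = 69.4079
1 + 69.4079 = 70.4079
1 / 70.4079 = 0.0142

0.0142


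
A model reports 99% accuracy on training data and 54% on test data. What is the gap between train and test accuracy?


Gap = train_accuracy - test_accuracy
= 99 - 54
= 45%
This large gap strongly indicates overfitting.

45


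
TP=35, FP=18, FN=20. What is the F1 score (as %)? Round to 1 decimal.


Precision = TP / (TP + FP) = 35 / 53 = 0.6604
Recall = TP / (TP + FN) = 35 / 55 = 0.6364
F1 = 2 * P * R / (P + R)
= 2 * 0.6604 * 0.6364 / (0.6604 + 0.6364)
= 0.8405 / 1.2967
= 0.6481
As percentage: 64.8%

64.8


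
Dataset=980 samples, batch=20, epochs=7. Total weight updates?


Iterations per epoch = 980 / 20 = 49
Total updates = iterations_per_epoch * epochs
= 49 * 7
= 343

343


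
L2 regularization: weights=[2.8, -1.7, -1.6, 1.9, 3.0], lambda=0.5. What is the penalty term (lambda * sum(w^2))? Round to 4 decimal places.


Squaring each weight:
2.8^2 = 7.84
(-1.7)^2 = 2.89
(-1.6)^2 = 2.56
1.9^2 = 3.61
3.0^2 = 9.0
Sum of squares = 25.9
Penalty = 0.5 * 25.9 = 12.9500

12.9500


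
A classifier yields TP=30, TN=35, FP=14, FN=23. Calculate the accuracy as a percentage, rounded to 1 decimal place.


Accuracy = (TP + TN) / (TP + TN + FP + FN) * 100
= (30 + 35) / (30 + 35 + 14 + 23)
= 65 / 102
= 0.6373
= 63.7%

63.7


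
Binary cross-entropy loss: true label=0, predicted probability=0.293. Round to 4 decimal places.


For y=0: Loss = -log(1-p)
= -log(1 - 0.293)
= -log(0.707)
= -(-0.3467)
= 0.3467

0.3467


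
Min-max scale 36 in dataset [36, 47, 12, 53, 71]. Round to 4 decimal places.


Min = 12, Max = 71
Range = 71 - 12 = 59
Scaled = (x - min) / (max - min)
= (36 - 12) / 59
= 24 / 59
= 0.4068

0.4068


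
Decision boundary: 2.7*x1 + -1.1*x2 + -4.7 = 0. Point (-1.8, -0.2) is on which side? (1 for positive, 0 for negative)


Compute 2.7 * -1.8 + -1.1 * -0.2 + -4.7
= -4.86 + 0.22 + -4.7
= -9.34
Since -9.34 < 0, the point is on the negative side.

0


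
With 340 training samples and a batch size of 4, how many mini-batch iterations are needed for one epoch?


Iterations per epoch = dataset_size / batch_size
= 340 / 4
= 85

85


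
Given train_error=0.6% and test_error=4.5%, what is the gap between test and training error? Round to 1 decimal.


Generalization gap = test_error - train_error
= 4.5 - 0.6
= 3.9%
A moderate gap.

3.9


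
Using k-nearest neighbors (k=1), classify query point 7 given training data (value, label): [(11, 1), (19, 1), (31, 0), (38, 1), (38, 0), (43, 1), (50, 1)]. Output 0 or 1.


Distances from query 7:
Point 11 (class 1): distance = 4
K=1 nearest neighbors: classes = [1]
Votes for class 1: 1 / 1
Majority vote => class 1

1


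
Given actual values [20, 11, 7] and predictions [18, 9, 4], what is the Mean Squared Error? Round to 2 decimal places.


Differences: [2, 2, 3]
Squared errors: [4, 4, 9]
Sum of squared errors = 17
MSE = 17 / 3 = 5.67

5.67


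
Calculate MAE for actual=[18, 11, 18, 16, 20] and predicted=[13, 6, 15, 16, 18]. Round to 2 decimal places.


Absolute errors: [5, 5, 3, 0, 2]
Sum of absolute errors = 15
MAE = 15 / 5 = 3.00

3.00


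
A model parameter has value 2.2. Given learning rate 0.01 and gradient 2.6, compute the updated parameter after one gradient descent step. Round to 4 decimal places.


w_new = w_old - lr * gradient
= 2.2 - 0.01 * 2.6
= 2.2 - (0.026)
= 2.1740

2.1740


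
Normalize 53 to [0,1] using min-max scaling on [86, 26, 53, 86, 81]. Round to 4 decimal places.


Min = 26, Max = 86
Range = 86 - 26 = 60
Scaled = (x - min) / (max - min)
= (53 - 26) / 60
= 27 / 60
= 0.4500

0.4500


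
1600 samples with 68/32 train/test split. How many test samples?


Train samples = 1600 * 68% = 1088
Test samples = 1600 - 1088
= 512

512


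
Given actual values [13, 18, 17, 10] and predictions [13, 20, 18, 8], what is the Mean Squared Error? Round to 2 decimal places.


Differences: [0, -2, -1, 2]
Squared errors: [0, 4, 1, 4]
Sum of squared errors = 9
MSE = 9 / 4 = 2.25

2.25


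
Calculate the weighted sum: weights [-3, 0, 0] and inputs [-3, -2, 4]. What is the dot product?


Element-wise products:
-3 * -3 = 9
0 * -2 = 0
0 * 4 = 0
Sum = 9 + 0 + 0
= 9

9


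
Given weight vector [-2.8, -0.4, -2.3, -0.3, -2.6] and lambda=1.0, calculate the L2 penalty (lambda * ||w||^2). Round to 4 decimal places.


Squaring each weight:
(-2.8)^2 = 7.84
(-0.4)^2 = 0.16
(-2.3)^2 = 5.29
(-0.3)^2 = 0.09
(-2.6)^2 = 6.76
Sum of squares = 20.14
Penalty = 1.0 * 20.14 = 20.1400

20.1400


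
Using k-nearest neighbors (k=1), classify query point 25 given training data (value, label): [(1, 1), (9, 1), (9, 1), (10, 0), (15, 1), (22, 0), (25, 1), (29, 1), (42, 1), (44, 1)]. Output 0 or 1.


Distances from query 25:
Point 25 (class 1): distance = 0
K=1 nearest neighbors: classes = [1]
Votes for class 1: 1 / 1
Majority vote => class 1

1


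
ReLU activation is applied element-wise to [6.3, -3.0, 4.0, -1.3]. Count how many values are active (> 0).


ReLU(x) = max(0, x) for each element:
ReLU(6.3) = 6.3
ReLU(-3.0) = 0
ReLU(4.0) = 4.0
ReLU(-1.3) = 0
Active neurons (>0): 2

2


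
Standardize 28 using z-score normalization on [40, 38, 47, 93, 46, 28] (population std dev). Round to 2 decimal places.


Mean = (40 + 38 + 47 + 93 + 46 + 28) / 6 = 48.6667
Variance = sum((x_i - mean)^2) / n = 431.8889
Std = sqrt(431.8889) = 20.7819
Z = (x - mean) / std
= (28 - 48.6667) / 20.7819
= -20.6667 / 20.7819
= -0.99

-0.99


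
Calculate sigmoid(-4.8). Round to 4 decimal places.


sigmoid(z) = 1 / (1 + exp(-z))
exp(-(-4.8)) = exp(4.8) = 121.5104
1 + 121.5104 = 122.5104
1 / 122.5104 = 0.0082

0.0082


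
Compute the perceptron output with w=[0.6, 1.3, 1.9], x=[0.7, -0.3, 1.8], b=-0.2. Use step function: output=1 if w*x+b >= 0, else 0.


z = w . x + b
= 0.6*0.7 + 1.3*-0.3 + 1.9*1.8 + -0.2
= 0.42 + -0.39 + 3.42 + -0.2
= 3.45 + -0.2
= 3.25
Since z = 3.25 >= 0, output = 1

1


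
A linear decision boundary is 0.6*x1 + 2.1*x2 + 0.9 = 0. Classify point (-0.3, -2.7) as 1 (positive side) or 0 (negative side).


Compute 0.6 * -0.3 + 2.1 * -2.7 + 0.9
= -0.18 + -5.67 + 0.9
= -4.95
Since -4.95 < 0, the point is on the negative side.

0


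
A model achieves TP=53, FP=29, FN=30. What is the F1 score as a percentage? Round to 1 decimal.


Precision = TP / (TP + FP) = 53 / 82 = 0.6463
Recall = TP / (TP + FN) = 53 / 83 = 0.6386
F1 = 2 * P * R / (P + R)
= 2 * 0.6463 * 0.6386 / (0.6463 + 0.6386)
= 0.8254 / 1.2849
= 0.6424
As percentage: 64.2%

64.2


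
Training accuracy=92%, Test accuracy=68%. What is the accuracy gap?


Gap = train_accuracy - test_accuracy
= 92 - 68
= 24%
This large gap strongly indicates overfitting.

24


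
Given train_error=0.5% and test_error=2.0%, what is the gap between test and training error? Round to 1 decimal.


Generalization gap = test_error - train_error
= 2.0 - 0.5
= 1.5%
A small gap suggests good generalization.

1.5


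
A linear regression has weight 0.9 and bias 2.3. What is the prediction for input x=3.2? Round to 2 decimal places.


y = 0.9 * 3.2 + (2.3)
= 2.88 + (2.3)
= 5.18

5.18


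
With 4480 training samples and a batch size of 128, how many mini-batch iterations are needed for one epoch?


Iterations per epoch = dataset_size / batch_size
= 4480 / 128
= 35

35


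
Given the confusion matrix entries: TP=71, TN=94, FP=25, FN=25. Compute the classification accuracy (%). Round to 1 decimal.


Accuracy = (TP + TN) / (TP + TN + FP + FN) * 100
= (71 + 94) / (71 + 94 + 25 + 25)
= 165 / 215
= 0.7674
= 76.7%

76.7


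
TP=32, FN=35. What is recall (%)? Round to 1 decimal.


Recall = TP / (TP + FN) * 100
= 32 / (32 + 35)
= 32 / 67
= 0.4776
= 47.8%

47.8


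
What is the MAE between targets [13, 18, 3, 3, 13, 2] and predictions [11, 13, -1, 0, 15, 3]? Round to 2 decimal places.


Absolute errors: [2, 5, 4, 3, 2, 1]
Sum of absolute errors = 17
MAE = 17 / 6 = 2.83

2.83


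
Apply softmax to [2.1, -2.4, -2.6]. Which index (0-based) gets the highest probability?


Softmax is a monotonic transformation, so it preserves the argmax.
We need to find the index of the maximum logit.
Index 0: 2.1
Index 1: -2.4
Index 2: -2.6
Maximum logit = 2.1 at index 0

0


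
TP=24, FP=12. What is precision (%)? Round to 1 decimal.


Precision = TP / (TP + FP) * 100
= 24 / (24 + 12)
= 24 / 36
= 0.6667
= 66.7%

66.7


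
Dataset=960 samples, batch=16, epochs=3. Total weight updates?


Iterations per epoch = 960 / 16 = 60
Total updates = iterations_per_epoch * epochs
= 60 * 3
= 180

180


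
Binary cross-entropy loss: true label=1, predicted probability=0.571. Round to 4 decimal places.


For y=1: Loss = -log(p)
= -log(0.571)
= -(-0.5604)
= 0.5604

0.5604


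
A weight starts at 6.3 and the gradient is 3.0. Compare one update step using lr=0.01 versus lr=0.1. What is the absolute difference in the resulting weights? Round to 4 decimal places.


With lr=0.01: w_new = 6.3 - 0.01 * 3.0 = 6.27
With lr=0.1: w_new = 6.3 - 0.1 * 3.0 = 6.0
Absolute difference = |6.27 - 6.0|
= 0.2700

0.2700


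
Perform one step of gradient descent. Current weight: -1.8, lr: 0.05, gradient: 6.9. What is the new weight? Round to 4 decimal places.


w_new = w_old - lr * gradient
= -1.8 - 0.05 * 6.9
= -1.8 - (0.345)
= -2.1450

-2.1450


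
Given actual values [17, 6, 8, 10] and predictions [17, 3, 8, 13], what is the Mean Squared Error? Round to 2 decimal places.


Differences: [0, 3, 0, -3]
Squared errors: [0, 9, 0, 9]
Sum of squared errors = 18
MSE = 18 / 4 = 4.50

4.50


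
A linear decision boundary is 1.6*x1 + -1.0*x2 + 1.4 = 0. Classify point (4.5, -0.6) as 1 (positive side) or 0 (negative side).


Compute 1.6 * 4.5 + -1.0 * -0.6 + 1.4
= 7.2 + 0.6 + 1.4
= 9.2
Since 9.2 >= 0, the point is on the positive side.

1


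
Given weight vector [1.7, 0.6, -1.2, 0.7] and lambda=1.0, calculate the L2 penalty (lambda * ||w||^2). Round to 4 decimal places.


Squaring each weight:
1.7^2 = 2.89
0.6^2 = 0.36
(-1.2)^2 = 1.44
0.7^2 = 0.49
Sum of squares = 5.18
Penalty = 1.0 * 5.18 = 5.1800

5.1800


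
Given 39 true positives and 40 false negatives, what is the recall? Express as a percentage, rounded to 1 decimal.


Recall = TP / (TP + FN) * 100
= 39 / (39 + 40)
= 39 / 79
= 0.4937
= 49.4%

49.4


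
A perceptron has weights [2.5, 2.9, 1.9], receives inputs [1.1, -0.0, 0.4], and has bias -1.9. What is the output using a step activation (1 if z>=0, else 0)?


z = w . x + b
= 2.5*1.1 + 2.9*-0.0 + 1.9*0.4 + -1.9
= 2.75 + -0.0 + 0.76 + -1.9
= 3.51 + -1.9
= 1.61
Since z = 1.61 >= 0, output = 1

1


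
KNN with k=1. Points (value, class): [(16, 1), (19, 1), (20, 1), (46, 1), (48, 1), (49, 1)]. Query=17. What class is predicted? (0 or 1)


Distances from query 17:
Point 16 (class 1): distance = 1
K=1 nearest neighbors: classes = [1]
Votes for class 1: 1 / 1
Majority vote => class 1

1


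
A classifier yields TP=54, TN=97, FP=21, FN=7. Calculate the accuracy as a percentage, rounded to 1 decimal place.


Accuracy = (TP + TN) / (TP + TN + FP + FN) * 100
= (54 + 97) / (54 + 97 + 21 + 7)
= 151 / 179
= 0.8436
= 84.4%

84.4


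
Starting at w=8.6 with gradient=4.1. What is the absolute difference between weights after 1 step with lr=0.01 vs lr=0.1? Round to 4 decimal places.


With lr=0.01: w_new = 8.6 - 0.01 * 4.1 = 8.559
With lr=0.1: w_new = 8.6 - 0.1 * 4.1 = 8.19
Absolute difference = |8.559 - 8.19|
= 0.3690

0.3690


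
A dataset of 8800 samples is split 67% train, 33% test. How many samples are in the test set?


Train samples = 8800 * 67% = 5896
Test samples = 8800 - 5896
= 2904

2904


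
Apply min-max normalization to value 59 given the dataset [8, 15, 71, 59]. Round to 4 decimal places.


Min = 8, Max = 71
Range = 71 - 8 = 63
Scaled = (x - min) / (max - min)
= (59 - 8) / 63
= 51 / 63
= 0.8095

0.8095


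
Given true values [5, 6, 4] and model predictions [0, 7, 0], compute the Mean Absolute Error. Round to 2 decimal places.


Absolute errors: [5, 1, 4]
Sum of absolute errors = 10
MAE = 10 / 3 = 3.33

3.33


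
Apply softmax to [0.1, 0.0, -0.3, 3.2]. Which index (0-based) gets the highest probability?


Softmax is a monotonic transformation, so it preserves the argmax.
We need to find the index of the maximum logit.
Index 0: 0.1
Index 1: 0.0
Index 2: -0.3
Index 3: 3.2
Maximum logit = 3.2 at index 3

3


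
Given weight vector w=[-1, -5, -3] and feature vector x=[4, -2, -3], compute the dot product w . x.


Element-wise products:
-1 * 4 = -4
-5 * -2 = 10
-3 * -3 = 9
Sum = -4 + 10 + 9
= 15

15


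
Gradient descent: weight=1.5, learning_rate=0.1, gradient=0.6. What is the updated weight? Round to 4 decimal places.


w_new = w_old - lr * gradient
= 1.5 - 0.1 * 0.6
= 1.5 - (0.06)
= 1.4400

1.4400


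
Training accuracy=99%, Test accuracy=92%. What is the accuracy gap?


Gap = train_accuracy - test_accuracy
= 99 - 92
= 7%
This moderate gap may indicate mild overfitting.

7


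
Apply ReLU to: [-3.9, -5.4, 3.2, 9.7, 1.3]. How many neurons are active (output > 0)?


ReLU(x) = max(0, x) for each element:
ReLU(-3.9) = 0
ReLU(-5.4) = 0
ReLU(3.2) = 3.2
ReLU(9.7) = 9.7
ReLU(1.3) = 1.3
Active neurons (>0): 3

3


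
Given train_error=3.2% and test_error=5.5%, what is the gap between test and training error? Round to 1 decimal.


Generalization gap = test_error - train_error
= 5.5 - 3.2
= 2.3%
A moderate gap.

2.3


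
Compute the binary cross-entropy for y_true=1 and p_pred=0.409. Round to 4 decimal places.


For y=1: Loss = -log(p)
= -log(0.409)
= -(-0.894)
= 0.8940

0.8940


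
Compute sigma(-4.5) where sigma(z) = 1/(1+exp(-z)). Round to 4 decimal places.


sigmoid(z) = 1 / (1 + exp(-z))
exp(-(-4.5)) = exp(4.5) = 90.0171
1 + 90.0171 = 91.0171
1 / 91.0171 = 0.0110

0.0110


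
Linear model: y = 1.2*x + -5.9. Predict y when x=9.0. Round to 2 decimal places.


y = 1.2 * 9.0 + (-5.9)
= 10.8 + (-5.9)
= 4.90

4.90


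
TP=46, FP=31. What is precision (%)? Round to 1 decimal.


Precision = TP / (TP + FP) * 100
= 46 / (46 + 31)
= 46 / 77
= 0.5974
= 59.7%

59.7


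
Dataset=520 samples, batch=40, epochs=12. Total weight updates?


Iterations per epoch = 520 / 40 = 13
Total updates = iterations_per_epoch * epochs
= 13 * 12
= 156

156


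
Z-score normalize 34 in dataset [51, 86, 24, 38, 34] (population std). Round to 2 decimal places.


Mean = (51 + 86 + 24 + 38 + 34) / 5 = 46.6
Variance = sum((x_i - mean)^2) / n = 463.04
Std = sqrt(463.04) = 21.5184
Z = (x - mean) / std
= (34 - 46.6) / 21.5184
= -12.6 / 21.5184
= -0.59

-0.59


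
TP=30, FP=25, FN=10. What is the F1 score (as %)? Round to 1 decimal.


Precision = TP / (TP + FP) = 30 / 55 = 0.5455
Recall = TP / (TP + FN) = 30 / 40 = 0.75
F1 = 2 * P * R / (P + R)
= 2 * 0.5455 * 0.75 / (0.5455 + 0.75)
= 0.8182 / 1.2955
= 0.6316
As percentage: 63.2%

63.2


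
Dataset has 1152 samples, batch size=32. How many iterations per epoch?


Iterations per epoch = dataset_size / batch_size
= 1152 / 32
= 36

36


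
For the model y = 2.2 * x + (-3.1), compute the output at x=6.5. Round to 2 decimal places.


y = 2.2 * 6.5 + (-3.1)
= 14.3 + (-3.1)
= 11.20

11.20


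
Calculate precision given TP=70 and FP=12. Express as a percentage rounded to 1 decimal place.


Precision = TP / (TP + FP) * 100
= 70 / (70 + 12)
= 70 / 82
= 0.8537
= 85.4%

85.4


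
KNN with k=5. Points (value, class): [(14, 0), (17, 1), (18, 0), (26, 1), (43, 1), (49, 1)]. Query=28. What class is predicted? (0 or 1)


Distances from query 28:
Point 26 (class 1): distance = 2
Point 18 (class 0): distance = 10
Point 17 (class 1): distance = 11
Point 14 (class 0): distance = 14
Point 43 (class 1): distance = 15
K=5 nearest neighbors: classes = [1, 0, 1, 0, 1]
Votes for class 1: 3 / 5
Majority vote => class 1

1


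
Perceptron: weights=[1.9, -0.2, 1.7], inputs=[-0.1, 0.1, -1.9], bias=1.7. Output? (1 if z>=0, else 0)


z = w . x + b
= 1.9*-0.1 + -0.2*0.1 + 1.7*-1.9 + 1.7
= -0.19 + -0.02 + -3.23 + 1.7
= -3.44 + 1.7
= -1.74
Since z = -1.74 < 0, output = 0

0


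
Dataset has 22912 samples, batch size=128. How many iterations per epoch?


Iterations per epoch = dataset_size / batch_size
= 22912 / 128
= 179

179


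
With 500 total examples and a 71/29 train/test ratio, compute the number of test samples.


Train samples = 500 * 71% = 355
Test samples = 500 - 355
= 145

145


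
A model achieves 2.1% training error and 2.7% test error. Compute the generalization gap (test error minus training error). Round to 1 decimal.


Generalization gap = test_error - train_error
= 2.7 - 2.1
= 0.6%
A small gap suggests good generalization.

0.6


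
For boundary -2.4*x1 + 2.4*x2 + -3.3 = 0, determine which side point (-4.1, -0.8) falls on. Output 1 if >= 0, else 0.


Compute -2.4 * -4.1 + 2.4 * -0.8 + -3.3
= 9.84 + -1.92 + -3.3
= 4.62
Since 4.62 >= 0, the point is on the positive side.

1


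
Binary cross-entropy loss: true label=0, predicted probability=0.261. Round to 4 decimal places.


For y=0: Loss = -log(1-p)
= -log(1 - 0.261)
= -log(0.739)
= -(-0.3025)
= 0.3025

0.3025


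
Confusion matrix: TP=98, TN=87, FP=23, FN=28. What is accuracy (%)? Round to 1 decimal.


Accuracy = (TP + TN) / (TP + TN + FP + FN) * 100
= (98 + 87) / (98 + 87 + 23 + 28)
= 185 / 236
= 0.7839
= 78.4%

78.4


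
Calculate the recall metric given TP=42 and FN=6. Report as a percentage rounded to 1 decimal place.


Recall = TP / (TP + FN) * 100
= 42 / (42 + 6)
= 42 / 48
= 0.875
= 87.5%

87.5


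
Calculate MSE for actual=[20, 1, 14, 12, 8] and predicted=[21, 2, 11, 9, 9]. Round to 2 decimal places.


Differences: [-1, -1, 3, 3, -1]
Squared errors: [1, 1, 9, 9, 1]
Sum of squared errors = 21
MSE = 21 / 5 = 4.20

4.20


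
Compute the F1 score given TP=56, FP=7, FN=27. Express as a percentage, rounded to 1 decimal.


Precision = TP / (TP + FP) = 56 / 63 = 0.8889
Recall = TP / (TP + FN) = 56 / 83 = 0.6747
F1 = 2 * P * R / (P + R)
= 2 * 0.8889 * 0.6747 / (0.8889 + 0.6747)
= 1.1995 / 1.5636
= 0.7671
As percentage: 76.7%

76.7


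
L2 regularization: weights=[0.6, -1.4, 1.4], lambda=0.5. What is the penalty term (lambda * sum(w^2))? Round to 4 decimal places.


Squaring each weight:
0.6^2 = 0.36
(-1.4)^2 = 1.96
1.4^2 = 1.96
Sum of squares = 4.28
Penalty = 0.5 * 4.28 = 2.1400

2.1400


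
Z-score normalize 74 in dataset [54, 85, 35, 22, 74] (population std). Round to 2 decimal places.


Mean = (54 + 85 + 35 + 22 + 74) / 5 = 54.0
Variance = sum((x_i - mean)^2) / n = 549.2
Std = sqrt(549.2) = 23.435
Z = (x - mean) / std
= (74 - 54.0) / 23.435
= 20.0 / 23.435
= 0.85

0.85


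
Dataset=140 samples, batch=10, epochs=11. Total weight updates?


Iterations per epoch = 140 / 10 = 14
Total updates = iterations_per_epoch * epochs
= 14 * 11
= 154

154


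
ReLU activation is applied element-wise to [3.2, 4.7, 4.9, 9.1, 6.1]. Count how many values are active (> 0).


ReLU(x) = max(0, x) for each element:
ReLU(3.2) = 3.2
ReLU(4.7) = 4.7
ReLU(4.9) = 4.9
ReLU(9.1) = 9.1
ReLU(6.1) = 6.1
Active neurons (>0): 5

5


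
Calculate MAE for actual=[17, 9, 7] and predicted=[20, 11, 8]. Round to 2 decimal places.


Absolute errors: [3, 2, 1]
Sum of absolute errors = 6
MAE = 6 / 3 = 2.00

2.00


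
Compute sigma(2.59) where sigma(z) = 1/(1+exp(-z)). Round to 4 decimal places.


sigmoid(z) = 1 / (1 + exp(-z))
exp(-(2.59)) = exp(-2.59) = 0.075
1 + 0.075 = 1.075
1 / 1.075 = 0.9302

0.9302


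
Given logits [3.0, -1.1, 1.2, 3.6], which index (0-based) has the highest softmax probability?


Softmax is a monotonic transformation, so it preserves the argmax.
We need to find the index of the maximum logit.
Index 0: 3.0
Index 1: -1.1
Index 2: 1.2
Index 3: 3.6
Maximum logit = 3.6 at index 3

3


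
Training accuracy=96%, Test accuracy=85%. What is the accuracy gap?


Gap = train_accuracy - test_accuracy
= 96 - 85
= 11%
This gap suggests the model is overfitting.

11


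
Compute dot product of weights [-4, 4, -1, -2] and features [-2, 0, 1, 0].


Element-wise products:
-4 * -2 = 8
4 * 0 = 0
-1 * 1 = -1
-2 * 0 = 0
Sum = 8 + 0 + -1 + 0
= 7

7


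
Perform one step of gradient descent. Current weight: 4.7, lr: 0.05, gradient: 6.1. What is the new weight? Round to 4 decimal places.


w_new = w_old - lr * gradient
= 4.7 - 0.05 * 6.1
= 4.7 - (0.305)
= 4.3950

4.3950


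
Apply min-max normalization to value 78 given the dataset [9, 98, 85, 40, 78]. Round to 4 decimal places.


Min = 9, Max = 98
Range = 98 - 9 = 89
Scaled = (x - min) / (max - min)
= (78 - 9) / 89
= 69 / 89
= 0.7753

0.7753


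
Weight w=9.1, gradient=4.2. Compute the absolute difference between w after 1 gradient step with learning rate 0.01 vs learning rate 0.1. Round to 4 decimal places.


With lr=0.01: w_new = 9.1 - 0.01 * 4.2 = 9.058
With lr=0.1: w_new = 9.1 - 0.1 * 4.2 = 8.68
Absolute difference = |9.058 - 8.68|
= 0.3780

0.3780


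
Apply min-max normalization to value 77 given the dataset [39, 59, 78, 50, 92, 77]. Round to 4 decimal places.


Min = 39, Max = 92
Range = 92 - 39 = 53
Scaled = (x - min) / (max - min)
= (77 - 39) / 53
= 38 / 53
= 0.7170

0.7170


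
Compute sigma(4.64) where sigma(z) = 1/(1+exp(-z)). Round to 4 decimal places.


sigmoid(z) = 1 / (1 + exp(-z))
exp(-(4.64)) = exp(-4.64) = 0.0097
1 + 0.0097 = 1.0097
1 / 1.0097 = 0.9904

0.9904


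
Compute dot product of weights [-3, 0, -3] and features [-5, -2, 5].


Element-wise products:
-3 * -5 = 15
0 * -2 = 0
-3 * 5 = -15
Sum = 15 + 0 + -15
= 0

0


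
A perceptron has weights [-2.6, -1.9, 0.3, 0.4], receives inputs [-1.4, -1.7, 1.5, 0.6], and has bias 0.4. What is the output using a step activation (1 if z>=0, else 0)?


z = w . x + b
= -2.6*-1.4 + -1.9*-1.7 + 0.3*1.5 + 0.4*0.6 + 0.4
= 3.64 + 3.23 + 0.45 + 0.24 + 0.4
= 7.56 + 0.4
= 7.96
Since z = 7.96 >= 0, output = 1

1


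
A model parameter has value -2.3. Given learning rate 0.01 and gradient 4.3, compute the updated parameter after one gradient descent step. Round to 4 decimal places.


w_new = w_old - lr * gradient
= -2.3 - 0.01 * 4.3
= -2.3 - (0.043)
= -2.3430

-2.3430


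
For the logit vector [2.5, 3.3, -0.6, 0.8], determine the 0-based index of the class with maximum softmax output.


Softmax is a monotonic transformation, so it preserves the argmax.
We need to find the index of the maximum logit.
Index 0: 2.5
Index 1: 3.3
Index 2: -0.6
Index 3: 0.8
Maximum logit = 3.3 at index 1

1


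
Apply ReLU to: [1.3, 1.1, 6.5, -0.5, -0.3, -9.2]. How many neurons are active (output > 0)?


ReLU(x) = max(0, x) for each element:
ReLU(1.3) = 1.3
ReLU(1.1) = 1.1
ReLU(6.5) = 6.5
ReLU(-0.5) = 0
ReLU(-0.3) = 0
ReLU(-9.2) = 0
Active neurons (>0): 3

3


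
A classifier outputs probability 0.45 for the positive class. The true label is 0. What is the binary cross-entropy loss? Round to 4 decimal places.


For y=0: Loss = -log(1-p)
= -log(1 - 0.45)
= -log(0.55)
= -(-0.5978)
= 0.5978

0.5978


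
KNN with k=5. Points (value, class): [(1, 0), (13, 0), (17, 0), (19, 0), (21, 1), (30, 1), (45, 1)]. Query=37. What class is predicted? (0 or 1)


Distances from query 37:
Point 30 (class 1): distance = 7
Point 45 (class 1): distance = 8
Point 21 (class 1): distance = 16
Point 19 (class 0): distance = 18
Point 17 (class 0): distance = 20
K=5 nearest neighbors: classes = [1, 1, 1, 0, 0]
Votes for class 1: 3 / 5
Majority vote => class 1

1


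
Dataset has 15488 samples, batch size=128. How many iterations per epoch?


Iterations per epoch = dataset_size / batch_size
= 15488 / 128
= 121

121


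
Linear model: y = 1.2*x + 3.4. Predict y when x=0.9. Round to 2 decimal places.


y = 1.2 * 0.9 + (3.4)
= 1.08 + (3.4)
= 4.48

4.48


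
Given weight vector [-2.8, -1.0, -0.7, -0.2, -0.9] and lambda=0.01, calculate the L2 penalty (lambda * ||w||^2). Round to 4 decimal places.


Squaring each weight:
(-2.8)^2 = 7.84
(-1.0)^2 = 1.0
(-0.7)^2 = 0.49
(-0.2)^2 = 0.04
(-0.9)^2 = 0.81
Sum of squares = 10.18
Penalty = 0.01 * 10.18 = 0.1018

0.1018


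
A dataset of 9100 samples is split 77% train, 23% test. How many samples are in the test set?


Train samples = 9100 * 77% = 7007
Test samples = 9100 - 7007
= 2093

2093


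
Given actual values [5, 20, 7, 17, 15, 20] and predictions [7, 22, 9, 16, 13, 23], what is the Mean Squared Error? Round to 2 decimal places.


Differences: [-2, -2, -2, 1, 2, -3]
Squared errors: [4, 4, 4, 1, 4, 9]
Sum of squared errors = 26
MSE = 26 / 6 = 4.33

4.33


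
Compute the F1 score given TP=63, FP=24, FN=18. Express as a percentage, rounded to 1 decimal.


Precision = TP / (TP + FP) = 63 / 87 = 0.7241
Recall = TP / (TP + FN) = 63 / 81 = 0.7778
F1 = 2 * P * R / (P + R)
= 2 * 0.7241 * 0.7778 / (0.7241 + 0.7778)
= 1.1264 / 1.5019
= 0.75
As percentage: 75.0%

75.0


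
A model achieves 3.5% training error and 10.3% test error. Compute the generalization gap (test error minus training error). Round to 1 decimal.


Generalization gap = test_error - train_error
= 10.3 - 3.5
= 6.8%
A moderate gap.

6.8


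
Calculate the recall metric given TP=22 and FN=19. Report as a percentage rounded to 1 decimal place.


Recall = TP / (TP + FN) * 100
= 22 / (22 + 19)
= 22 / 41
= 0.5366
= 53.7%

53.7


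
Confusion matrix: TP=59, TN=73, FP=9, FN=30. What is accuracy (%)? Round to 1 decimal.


Accuracy = (TP + TN) / (TP + TN + FP + FN) * 100
= (59 + 73) / (59 + 73 + 9 + 30)
= 132 / 171
= 0.7719
= 77.2%

77.2


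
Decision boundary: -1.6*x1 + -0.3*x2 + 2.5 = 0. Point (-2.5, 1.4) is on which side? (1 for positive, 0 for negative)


Compute -1.6 * -2.5 + -0.3 * 1.4 + 2.5
= 4.0 + -0.42 + 2.5
= 6.08
Since 6.08 >= 0, the point is on the positive side.

1


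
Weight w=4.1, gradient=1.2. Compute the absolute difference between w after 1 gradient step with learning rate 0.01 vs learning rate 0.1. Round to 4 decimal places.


With lr=0.01: w_new = 4.1 - 0.01 * 1.2 = 4.088
With lr=0.1: w_new = 4.1 - 0.1 * 1.2 = 3.98
Absolute difference = |4.088 - 3.98|
= 0.1080

0.1080


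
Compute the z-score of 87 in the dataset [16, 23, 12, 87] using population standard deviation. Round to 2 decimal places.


Mean = (16 + 23 + 12 + 87) / 4 = 34.5
Variance = sum((x_i - mean)^2) / n = 934.25
Std = sqrt(934.25) = 30.5655
Z = (x - mean) / std
= (87 - 34.5) / 30.5655
= 52.5 / 30.5655
= 1.72

1.72


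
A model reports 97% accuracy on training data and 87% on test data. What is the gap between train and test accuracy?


Gap = train_accuracy - test_accuracy
= 97 - 87
= 10%
This moderate gap may indicate mild overfitting.

10


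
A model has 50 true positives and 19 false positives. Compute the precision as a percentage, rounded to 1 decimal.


Precision = TP / (TP + FP) * 100
= 50 / (50 + 19)
= 50 / 69
= 0.7246
= 72.5%

72.5


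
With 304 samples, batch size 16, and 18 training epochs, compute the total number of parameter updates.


Iterations per epoch = 304 / 16 = 19
Total updates = iterations_per_epoch * epochs
= 19 * 18
= 342

342


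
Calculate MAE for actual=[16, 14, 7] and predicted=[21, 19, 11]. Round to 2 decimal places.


Absolute errors: [5, 5, 4]
Sum of absolute errors = 14
MAE = 14 / 3 = 4.67

4.67


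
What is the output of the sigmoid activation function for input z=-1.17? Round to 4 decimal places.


sigmoid(z) = 1 / (1 + exp(-z))
exp(-(-1.17)) = exp(1.17) = 3.222
1 + 3.222 = 4.222
1 / 4.222 = 0.2369

0.2369


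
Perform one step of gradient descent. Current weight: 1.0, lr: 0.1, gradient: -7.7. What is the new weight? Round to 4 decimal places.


w_new = w_old - lr * gradient
= 1.0 - 0.1 * -7.7
= 1.0 - (-0.77)
= 1.7700

1.7700


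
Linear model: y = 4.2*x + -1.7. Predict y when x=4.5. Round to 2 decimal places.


y = 4.2 * 4.5 + (-1.7)
= 18.9 + (-1.7)
= 17.20

17.20


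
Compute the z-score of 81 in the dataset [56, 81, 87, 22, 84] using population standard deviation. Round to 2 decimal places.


Mean = (56 + 81 + 87 + 22 + 84) / 5 = 66.0
Variance = sum((x_i - mean)^2) / n = 605.2
Std = sqrt(605.2) = 24.6008
Z = (x - mean) / std
= (81 - 66.0) / 24.6008
= 15.0 / 24.6008
= 0.61

0.61


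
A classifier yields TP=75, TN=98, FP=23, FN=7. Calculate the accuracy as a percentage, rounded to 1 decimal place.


Accuracy = (TP + TN) / (TP + TN + FP + FN) * 100
= (75 + 98) / (75 + 98 + 23 + 7)
= 173 / 203
= 0.8522
= 85.2%

85.2
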